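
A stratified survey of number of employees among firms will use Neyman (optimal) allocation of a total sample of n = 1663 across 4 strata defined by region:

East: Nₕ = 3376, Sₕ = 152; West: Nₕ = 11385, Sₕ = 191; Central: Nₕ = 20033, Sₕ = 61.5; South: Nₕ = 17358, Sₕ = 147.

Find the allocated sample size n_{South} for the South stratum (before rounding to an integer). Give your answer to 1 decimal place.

Neyman allocation: nₕ = n·NₕSₕ / Σⱼ NⱼSⱼ.
Σ NⱼSⱼ = 3376·152 + 11385·191 + 20033·61.5 + 17358·147 = 6.4713425 × 10^6.
n_{South} = 1663·17358·147 / (6.4713425 × 10^6) = 655.7.

655.7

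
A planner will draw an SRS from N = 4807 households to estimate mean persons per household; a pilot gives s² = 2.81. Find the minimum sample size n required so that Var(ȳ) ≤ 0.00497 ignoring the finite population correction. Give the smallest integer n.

566

Without fpc, n₀ = s²/D = 2.81/0.00497 = 565.3924.
Rounding up, n = 566.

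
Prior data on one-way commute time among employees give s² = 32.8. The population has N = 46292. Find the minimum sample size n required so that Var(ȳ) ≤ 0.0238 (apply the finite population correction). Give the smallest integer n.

1339

Without fpc, n₀ = s²/D = 32.8/0.0238 = 1378.1513.
With fpc, (1 − n/N)·s²/n ≤ D requires n ≥ n₀/(1 + n₀/N) = 1378.1513/(1 + 1378.1513/46292) = 1338.3087.
Rounding up, n = 1339.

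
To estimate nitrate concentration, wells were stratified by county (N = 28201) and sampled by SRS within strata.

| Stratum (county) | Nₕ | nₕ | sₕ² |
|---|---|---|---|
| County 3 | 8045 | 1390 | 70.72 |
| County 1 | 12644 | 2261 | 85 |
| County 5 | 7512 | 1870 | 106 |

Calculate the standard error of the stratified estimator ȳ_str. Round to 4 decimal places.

0.1125

Var(ȳ_str) = Σₕ Wₕ²(1 − fₕ)sₕ²/nₕ with Wₕ = Nₕ/N, N = 28201.
County 3: Wₕ = 0.28527357; term = 0.28527357²·(1 − 0.17277812)·70.72/1390 = 0.0034250944.
County 1: Wₕ = 0.44835290; term = 0.44835290²·(1 − 0.17881999)·85/2261 = 0.0062057845.
County 5: Wₕ = 0.26637353; term = 0.26637353²·(1 − 0.24893504)·106/1870 = 0.0030208134.
Sum = 0.012651692.
SE = √(0.012651692) = 0.1125.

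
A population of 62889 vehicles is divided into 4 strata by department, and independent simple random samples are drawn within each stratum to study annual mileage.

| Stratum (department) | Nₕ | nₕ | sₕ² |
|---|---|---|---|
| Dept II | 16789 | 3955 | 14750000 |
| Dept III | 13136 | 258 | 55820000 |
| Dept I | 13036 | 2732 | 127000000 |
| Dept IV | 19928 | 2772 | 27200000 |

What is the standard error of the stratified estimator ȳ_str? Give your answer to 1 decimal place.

109.0

Var(ȳ_str) = Σₕ Wₕ²(1 − fₕ)sₕ²/nₕ with Wₕ = Nₕ/N, N = 62889.
Dept II: Wₕ = 0.26696243; term = 0.26696243²·(1 − 0.23557091)·14750000/3955 = 203.18096.
Dept III: Wₕ = 0.20887596; term = 0.20887596²·(1 − 0.01964068)·55820000/258 = 9254.0599.
Dept I: Wₕ = 0.20728585; term = 0.20728585²·(1 − 0.20957349)·127000000/2732 = 1578.7881.
Dept IV: Wₕ = 0.31687577; term = 0.31687577²·(1 − 0.13910076)·27200000/2772 = 848.2152.
Sum = 11884.244.
SE = √(11884.244) = 109.0.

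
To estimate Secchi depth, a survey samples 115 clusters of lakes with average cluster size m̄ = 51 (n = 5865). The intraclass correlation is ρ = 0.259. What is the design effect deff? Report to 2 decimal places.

deff = 1 + (51 − 1)·0.259 = 1 + 12.95 = 13.95.

13.95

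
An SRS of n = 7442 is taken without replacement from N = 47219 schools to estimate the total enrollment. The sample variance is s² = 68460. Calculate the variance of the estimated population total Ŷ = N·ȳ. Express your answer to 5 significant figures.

Var(Ŷ) = N²·Var(ȳ) = N²·(1 − n/N)·s²/n.
f = 7442/47219 = 0.15760605; Var(ȳ) = 0.84239395·68460/7442 = 7.7492999.
Var(Ŷ) = 47219² · 7.7492999 = 1.7278102 × 10^10.

1.7278 × 10^10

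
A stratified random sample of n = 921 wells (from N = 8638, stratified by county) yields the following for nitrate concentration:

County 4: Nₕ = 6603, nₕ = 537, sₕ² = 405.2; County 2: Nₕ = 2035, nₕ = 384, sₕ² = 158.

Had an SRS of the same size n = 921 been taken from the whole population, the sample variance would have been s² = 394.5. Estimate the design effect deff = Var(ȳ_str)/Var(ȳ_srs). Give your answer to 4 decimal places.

1.1069

Var(ȳ_str) = Σ Wₕ²(1−fₕ)sₕ²/nₕ with Wₕ = Nₕ/8638:
  County 4: (6603/8638)²·(1−537/6603)·405.2/537 = 0.40505356
  County 2: (2035/8638)²·(1−384/2035)·158/384 = 0.018527249
  → Var(ȳ_str) = 0.42358081.
Var(ȳ_srs) = (1 − 921/8638)·394.5/921 = 0.38266847.
deff = 0.42358081 / 0.38266847 = 1.1069.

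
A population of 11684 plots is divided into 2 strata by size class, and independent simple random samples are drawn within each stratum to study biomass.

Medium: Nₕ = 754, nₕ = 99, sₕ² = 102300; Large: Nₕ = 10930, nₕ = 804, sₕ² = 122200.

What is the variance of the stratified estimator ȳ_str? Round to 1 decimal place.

127.0

Var(ȳ_str) = Σₕ Wₕ²(1 − fₕ)sₕ²/nₕ with Wₕ = Nₕ/N, N = 11684.
Medium: Wₕ = 0.06453269; term = 0.06453269²·(1 − 0.13129973)·102300/99 = 3.7382642.
Large: Wₕ = 0.93546731; term = 0.93546731²·(1 − 0.07355901)·122200/804 = 123.22254.
Sum = 126.9608.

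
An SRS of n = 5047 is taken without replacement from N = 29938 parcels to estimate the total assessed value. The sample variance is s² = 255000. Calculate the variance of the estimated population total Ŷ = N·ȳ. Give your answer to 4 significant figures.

3.765 × 10^10

Var(Ŷ) = N²·Var(ȳ) = N²·(1 − n/N)·s²/n.
f = 5047/29938 = 0.16858174; Var(ȳ) = 0.83141826·255000/5047 = 42.007461.
Var(Ŷ) = 29938² · 42.007461 = 3.7650609 × 10^10.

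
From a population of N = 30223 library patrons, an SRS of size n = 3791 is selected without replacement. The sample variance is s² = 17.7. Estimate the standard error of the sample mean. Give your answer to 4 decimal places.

0.0639

Under SRS without replacement, Var(ȳ) = (1 − f)·s²/n with f = n/N = 3791/30223 = 0.12543427.
Var(ȳ) = (1 − 0.12543427)·17.7/3791 = 0.87456573·0.0046689528 = 0.0040833061.
SE(ȳ) = √(0.0040833061) = 0.0639.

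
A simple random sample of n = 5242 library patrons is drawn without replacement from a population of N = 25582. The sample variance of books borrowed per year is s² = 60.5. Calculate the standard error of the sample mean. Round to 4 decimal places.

Under SRS without replacement, Var(ȳ) = (1 − f)·s²/n with f = n/N = 5242/25582 = 0.20490970.
Var(ȳ) = (1 − 0.20490970)·60.5/5242 = 0.79509030·0.011541396 = 0.0091764523.
SE(ȳ) = √(0.0091764523) = 0.0958.

0.0958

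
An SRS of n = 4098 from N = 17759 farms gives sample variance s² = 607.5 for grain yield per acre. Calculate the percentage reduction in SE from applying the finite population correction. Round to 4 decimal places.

f = n/N = 4098/17759 = 0.23075624.
SE_no-fpc = √(s²/n) = 0.38502343; SE_fpc = √((1−f)s²/n) = 0.33769074.
Ratio = √(1−f) = 0.87706543. Reduction = 100·(1 − 0.87706543) = 12.2935%.

12.2935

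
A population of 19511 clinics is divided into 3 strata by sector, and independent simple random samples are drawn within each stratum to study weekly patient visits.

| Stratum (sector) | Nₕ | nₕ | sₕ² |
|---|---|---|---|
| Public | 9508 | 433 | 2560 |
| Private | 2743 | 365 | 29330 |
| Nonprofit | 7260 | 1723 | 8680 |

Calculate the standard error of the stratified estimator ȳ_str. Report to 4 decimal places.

Var(ȳ_str) = Σₕ Wₕ²(1 − fₕ)sₕ²/nₕ with Wₕ = Nₕ/N, N = 19511.
Public: Wₕ = 0.48731485; term = 0.48731485²·(1 − 0.04554060)·2560/433 = 1.3400741.
Private: Wₕ = 0.14058736; term = 0.14058736²·(1 − 0.13306599)·29330/365 = 1.3768854.
Nonprofit: Wₕ = 0.37209779; term = 0.37209779²·(1 − 0.23732782)·8680/1723 = 0.53196926.
Sum = 3.2489288.
SE = √(3.2489288) = 1.8025.

1.8025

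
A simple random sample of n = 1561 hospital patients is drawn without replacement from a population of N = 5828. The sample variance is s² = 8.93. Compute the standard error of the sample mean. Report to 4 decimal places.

Under SRS without replacement, Var(ȳ) = (1 − f)·s²/n with f = n/N = 1561/5828 = 0.26784489.
Var(ȳ) = (1 − 0.26784489)·8.93/1561 = 0.73215511·0.0057206919 = 0.0041884338.
SE(ȳ) = √(0.0041884338) = 0.0647.

0.0647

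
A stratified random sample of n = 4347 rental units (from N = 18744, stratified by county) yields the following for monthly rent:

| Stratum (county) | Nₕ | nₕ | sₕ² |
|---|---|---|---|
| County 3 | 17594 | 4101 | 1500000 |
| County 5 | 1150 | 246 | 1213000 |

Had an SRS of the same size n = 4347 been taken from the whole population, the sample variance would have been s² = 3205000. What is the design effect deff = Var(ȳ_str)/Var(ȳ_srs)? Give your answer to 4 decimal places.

Var(ȳ_str) = Σ Wₕ²(1−fₕ)sₕ²/nₕ with Wₕ = Nₕ/18744:
  County 3: (17594/18744)²·(1−4101/17594)·1500000/4101 = 247.14399
  County 5: (1150/18744)²·(1−246/1150)·1213000/246 = 14.590407
  → Var(ȳ_str) = 261.7344.
Var(ȳ_srs) = (1 − 4347/18744)·3205000/4347 = 566.30204.
deff = 261.7344 / 566.30204 = 0.4622.

0.4622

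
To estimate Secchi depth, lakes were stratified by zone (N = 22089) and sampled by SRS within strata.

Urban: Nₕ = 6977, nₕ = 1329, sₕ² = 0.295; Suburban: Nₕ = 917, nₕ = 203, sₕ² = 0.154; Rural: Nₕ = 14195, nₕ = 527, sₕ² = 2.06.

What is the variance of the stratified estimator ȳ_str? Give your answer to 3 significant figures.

Var(ȳ_str) = Σₕ Wₕ²(1 − fₕ)sₕ²/nₕ with Wₕ = Nₕ/N, N = 22089.
Urban: Wₕ = 0.31585857; term = 0.31585857²·(1 − 0.19048302)·0.295/1329 = 1.792703 × 10^-5.
Suburban: Wₕ = 0.04151388; term = 0.04151388²·(1 − 0.22137405)·0.154/203 = 1.017982 × 10^-6.
Rural: Wₕ = 0.64262755; term = 0.64262755²·(1 − 0.03712575)·2.06/527 = 0.0015543358.
Sum = 0.0015732808.

0.00157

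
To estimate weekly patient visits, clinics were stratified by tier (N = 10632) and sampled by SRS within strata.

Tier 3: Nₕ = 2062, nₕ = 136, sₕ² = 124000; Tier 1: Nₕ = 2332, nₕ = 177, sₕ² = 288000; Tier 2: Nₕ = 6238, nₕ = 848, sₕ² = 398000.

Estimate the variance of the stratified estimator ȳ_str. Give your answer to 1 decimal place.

244.0

Var(ȳ_str) = Σₕ Wₕ²(1 − fₕ)sₕ²/nₕ with Wₕ = Nₕ/N, N = 10632.
Tier 3: Wₕ = 0.19394281; term = 0.19394281²·(1 − 0.06595538)·124000/136 = 32.033013.
Tier 1: Wₕ = 0.21933785; term = 0.21933785²·(1 − 0.07590051)·288000/177 = 72.337768.
Tier 2: Wₕ = 0.58671934; term = 0.58671934²·(1 − 0.13594101)·398000/848 = 139.60193.
Sum = 243.97271.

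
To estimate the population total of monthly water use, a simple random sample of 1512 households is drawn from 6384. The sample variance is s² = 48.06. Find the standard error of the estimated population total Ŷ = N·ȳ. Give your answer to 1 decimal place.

Var(Ŷ) = N²·Var(ȳ) = N²·(1 − n/N)·s²/n.
f = 1512/6384 = 0.23684211; Var(ȳ) = 0.76315789·48.06/1512 = 0.024257519.
Var(Ŷ) = 6384² · 0.024257519 = 988626.25.
SE(Ŷ) = √(988626.25) = 994.3.

994.3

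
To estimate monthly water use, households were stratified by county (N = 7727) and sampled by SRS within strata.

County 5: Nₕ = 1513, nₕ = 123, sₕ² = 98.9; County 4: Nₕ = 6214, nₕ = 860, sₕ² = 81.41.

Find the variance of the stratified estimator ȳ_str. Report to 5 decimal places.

Var(ȳ_str) = Σₕ Wₕ²(1 − fₕ)sₕ²/nₕ with Wₕ = Nₕ/N, N = 7727.
County 5: Wₕ = 0.19580691; term = 0.19580691²·(1 − 0.08129544)·98.9/123 = 0.028321946.
County 4: Wₕ = 0.80419309; term = 0.80419309²·(1 − 0.13839717)·81.41/860 = 0.052748133.
Sum = 0.081070079.

0.08107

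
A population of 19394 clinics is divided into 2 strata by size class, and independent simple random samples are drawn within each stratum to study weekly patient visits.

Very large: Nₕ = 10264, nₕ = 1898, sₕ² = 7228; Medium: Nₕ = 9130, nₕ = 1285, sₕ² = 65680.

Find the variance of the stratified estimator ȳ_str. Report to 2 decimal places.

Var(ȳ_str) = Σₕ Wₕ²(1 − fₕ)sₕ²/nₕ with Wₕ = Nₕ/N, N = 19394.
Very large: Wₕ = 0.52923585; term = 0.52923585²·(1 − 0.18491816)·7228/1898 = 0.86940405.
Medium: Wₕ = 0.47076415; term = 0.47076415²·(1 − 0.14074480)·65680/1285 = 9.7332742.
Sum = 10.602678.

10.60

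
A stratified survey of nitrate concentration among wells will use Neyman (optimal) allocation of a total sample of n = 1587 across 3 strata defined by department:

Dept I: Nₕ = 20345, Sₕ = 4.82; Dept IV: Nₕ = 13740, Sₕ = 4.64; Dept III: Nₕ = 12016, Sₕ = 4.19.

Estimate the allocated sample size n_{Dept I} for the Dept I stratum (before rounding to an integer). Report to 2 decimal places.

733.52

Neyman allocation: nₕ = n·NₕSₕ / Σⱼ NⱼSⱼ.
Σ NⱼSⱼ = 20345·4.82 + 13740·4.64 + 12016·4.19 = 212163.54.
n_{Dept I} = 1587·20345·4.82 / 212163.54 = 733.52.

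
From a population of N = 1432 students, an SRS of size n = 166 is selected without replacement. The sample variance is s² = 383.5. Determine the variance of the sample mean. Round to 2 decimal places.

Under SRS without replacement, Var(ȳ) = (1 − f)·s²/n with f = n/N = 166/1432 = 0.11592179.
Var(ȳ) = (1 − 0.11592179)·383.5/166 = 0.88407821·2.310241 = 2.0424337.

2.04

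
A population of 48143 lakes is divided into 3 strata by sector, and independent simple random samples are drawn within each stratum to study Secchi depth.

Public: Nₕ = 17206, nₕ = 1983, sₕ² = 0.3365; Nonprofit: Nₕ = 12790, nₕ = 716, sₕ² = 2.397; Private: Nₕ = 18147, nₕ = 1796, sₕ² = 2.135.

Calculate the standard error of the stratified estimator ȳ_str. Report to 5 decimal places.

0.01986

Var(ȳ_str) = Σₕ Wₕ²(1 − fₕ)sₕ²/nₕ with Wₕ = Nₕ/N, N = 48143.
Public: Wₕ = 0.35739360; term = 0.35739360²·(1 − 0.11525049)·0.3365/1983 = 1.9176804 × 10^-5.
Nonprofit: Wₕ = 0.26566687; term = 0.26566687²·(1 − 0.05598124)·2.397/716 = 2.2305421 × 10^-4.
Private: Wₕ = 0.37693953; term = 0.37693953²·(1 − 0.09896953)·2.135/1796 = 1.521859 × 10^-4.
Sum = 3.9441691 × 10^-4.
SE = √(3.9441691 × 10^-4) = 0.01986.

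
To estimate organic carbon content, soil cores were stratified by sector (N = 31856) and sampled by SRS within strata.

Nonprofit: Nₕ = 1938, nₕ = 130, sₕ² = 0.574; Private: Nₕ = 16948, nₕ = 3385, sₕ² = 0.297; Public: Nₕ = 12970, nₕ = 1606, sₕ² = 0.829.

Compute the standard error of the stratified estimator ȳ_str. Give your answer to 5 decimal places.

0.01049

Var(ȳ_str) = Σₕ Wₕ²(1 − fₕ)sₕ²/nₕ with Wₕ = Nₕ/N, N = 31856.
Nonprofit: Wₕ = 0.06083626; term = 0.06083626²·(1 − 0.06707946)·0.574/130 = 1.524538 × 10^-5.
Private: Wₕ = 0.53201909; term = 0.53201909²·(1 − 0.19972858)·0.297/3385 = 1.9874193 × 10^-5.
Public: Wₕ = 0.40714465; term = 0.40714465²·(1 − 0.12382421)·0.829/1606 = 7.497176 × 10^-5.
Sum = 1.1009133 × 10^-4.
SE = √(1.1009133 × 10^-4) = 0.01049.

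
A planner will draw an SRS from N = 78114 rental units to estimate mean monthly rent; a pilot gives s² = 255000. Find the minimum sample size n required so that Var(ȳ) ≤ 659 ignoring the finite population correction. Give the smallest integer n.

Without fpc, n₀ = s²/D = 255000/659 = 386.9499.
Rounding up, n = 387.

387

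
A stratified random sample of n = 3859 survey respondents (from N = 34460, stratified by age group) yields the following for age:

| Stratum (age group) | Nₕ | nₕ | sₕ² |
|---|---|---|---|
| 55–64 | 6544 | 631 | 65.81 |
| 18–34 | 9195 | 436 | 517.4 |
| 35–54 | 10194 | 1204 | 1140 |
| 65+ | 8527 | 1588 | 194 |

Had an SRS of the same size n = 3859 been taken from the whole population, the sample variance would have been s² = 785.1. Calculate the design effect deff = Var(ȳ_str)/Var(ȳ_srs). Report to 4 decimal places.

0.9025

Var(ȳ_str) = Σ Wₕ²(1−fₕ)sₕ²/nₕ with Wₕ = Nₕ/34460:
  55–64: (6544/34460)²·(1−631/6544)·65.81/631 = 0.0033984678
  18–34: (9195/34460)²·(1−436/9195)·517.4/436 = 0.08048513
  35–54: (10194/34460)²·(1−1204/10194)·1140/1204 = 0.073072193
  65+: (8527/34460)²·(1−1588/8527)·194/1588 = 0.0060871476
  → Var(ȳ_str) = 0.16304294.
Var(ȳ_srs) = (1 − 3859/34460)·785.1/3859 = 0.18066355.
deff = 0.16304294 / 0.18066355 = 0.9025.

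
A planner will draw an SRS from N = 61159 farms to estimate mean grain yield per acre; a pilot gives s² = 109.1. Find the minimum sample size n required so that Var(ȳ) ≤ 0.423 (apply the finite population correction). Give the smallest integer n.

Without fpc, n₀ = s²/D = 109.1/0.423 = 257.9196.
With fpc, (1 − n/N)·s²/n ≤ D requires n ≥ n₀/(1 + n₀/N) = 257.9196/(1 + 257.9196/61159) = 256.8365.
Rounding up, n = 257.

257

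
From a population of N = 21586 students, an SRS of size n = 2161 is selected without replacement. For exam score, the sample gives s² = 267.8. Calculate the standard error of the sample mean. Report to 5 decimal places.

Under SRS without replacement, Var(ȳ) = (1 − f)·s²/n with f = n/N = 2161/21586 = 0.10011118.
Var(ȳ) = (1 − 0.10011118)·267.8/2161 = 0.89988882·0.12392411 = 0.11151792.
SE(ȳ) = √(0.11151792) = 0.33394.

0.33394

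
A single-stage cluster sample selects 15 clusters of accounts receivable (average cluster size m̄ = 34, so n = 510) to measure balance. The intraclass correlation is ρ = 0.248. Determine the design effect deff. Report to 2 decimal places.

9.18

deff = 1 + (34 − 1)·0.248 = 1 + 8.184 = 9.184.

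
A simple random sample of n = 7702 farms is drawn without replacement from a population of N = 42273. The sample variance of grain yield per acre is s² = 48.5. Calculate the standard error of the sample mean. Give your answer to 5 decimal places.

Under SRS without replacement, Var(ȳ) = (1 − f)·s²/n with f = n/N = 7702/42273 = 0.18219667.
Var(ȳ) = (1 − 0.18219667)·48.5/7702 = 0.81780333·0.0062970657 = 0.0051497613.
SE(ȳ) = √(0.0051497613) = 0.07176.

0.07176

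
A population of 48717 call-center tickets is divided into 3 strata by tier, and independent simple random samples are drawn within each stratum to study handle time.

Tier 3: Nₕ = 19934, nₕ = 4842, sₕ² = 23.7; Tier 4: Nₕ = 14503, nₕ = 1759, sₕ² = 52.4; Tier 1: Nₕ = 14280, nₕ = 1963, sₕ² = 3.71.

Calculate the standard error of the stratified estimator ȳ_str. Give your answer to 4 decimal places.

Var(ȳ_str) = Σₕ Wₕ²(1 − fₕ)sₕ²/nₕ with Wₕ = Nₕ/N, N = 48717.
Tier 3: Wₕ = 0.40917955; term = 0.40917955²·(1 − 0.24290158)·23.7/4842 = 6.2044564 × 10^-4.
Tier 4: Wₕ = 0.29769896; term = 0.29769896²·(1 − 0.12128525)·52.4/1759 = 0.0023198932.
Tier 1: Wₕ = 0.29312150; term = 0.29312150²·(1 − 0.13746499)·3.71/1963 = 1.4006373 × 10^-4.
Sum = 0.0030804026.
SE = √(0.0030804026) = 0.0555.

0.0555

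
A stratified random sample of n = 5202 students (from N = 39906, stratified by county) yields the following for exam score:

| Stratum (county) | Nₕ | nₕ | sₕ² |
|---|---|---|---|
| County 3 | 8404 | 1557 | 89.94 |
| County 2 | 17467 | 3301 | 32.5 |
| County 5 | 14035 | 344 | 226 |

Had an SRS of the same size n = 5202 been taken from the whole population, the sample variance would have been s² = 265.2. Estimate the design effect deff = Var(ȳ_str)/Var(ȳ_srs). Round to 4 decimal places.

1.8696

Var(ȳ_str) = Σ Wₕ²(1−fₕ)sₕ²/nₕ with Wₕ = Nₕ/39906:
  County 3: (8404/39906)²·(1−1557/8404)·89.94/1557 = 0.0020872489
  County 2: (17467/39906)²·(1−3301/17467)·32.5/3301 = 0.001529773
  County 5: (14035/39906)²·(1−344/14035)·226/344 = 0.07927225
  → Var(ȳ_str) = 0.082889272.
Var(ȳ_srs) = (1 − 5202/39906)·265.2/5202 = 0.044334775.
deff = 0.082889272 / 0.044334775 = 1.8696.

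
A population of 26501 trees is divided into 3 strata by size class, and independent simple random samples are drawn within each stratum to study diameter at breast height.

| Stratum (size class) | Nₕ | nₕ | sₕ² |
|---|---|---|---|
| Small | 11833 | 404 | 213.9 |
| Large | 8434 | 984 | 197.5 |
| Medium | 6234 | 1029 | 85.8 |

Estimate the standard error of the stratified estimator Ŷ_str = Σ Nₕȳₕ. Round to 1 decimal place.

Var(Ŷ_str) = Σₕ Nₕ²(1 − fₕ)sₕ²/nₕ.
Small: 11833²·(1 − 404/11833)·213.9/404 = 7.1603214 × 10^7.
Large: 8434²·(1 − 984/8434)·197.5/984 = 1.2611358 × 10^7.
Medium: 6234²·(1 − 1029/6234)·85.8/1029 = 2.7055742 × 10^6.
Sum = 8.6920146 × 10^7.
SE = √(8.6920146 × 10^7) = 9323.1.

9323.1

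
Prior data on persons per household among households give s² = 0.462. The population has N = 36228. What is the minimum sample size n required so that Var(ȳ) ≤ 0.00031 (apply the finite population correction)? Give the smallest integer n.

Without fpc, n₀ = s²/D = 0.462/0.00031 = 1490.3226.
With fpc, (1 − n/N)·s²/n ≤ D requires n ≥ n₀/(1 + n₀/N) = 1490.3226/(1 + 1490.3226/36228) = 1431.4371.
Rounding up, n = 1432.

1432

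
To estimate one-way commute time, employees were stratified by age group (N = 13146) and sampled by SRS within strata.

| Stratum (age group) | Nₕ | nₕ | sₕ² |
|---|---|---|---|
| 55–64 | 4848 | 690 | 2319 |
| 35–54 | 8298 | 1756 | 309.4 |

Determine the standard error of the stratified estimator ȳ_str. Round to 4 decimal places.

Var(ȳ_str) = Σₕ Wₕ²(1 − fₕ)sₕ²/nₕ with Wₕ = Nₕ/N, N = 13146.
55–64: Wₕ = 0.36878138; term = 0.36878138²·(1 − 0.14232673)·2319/690 = 0.39202296.
35–54: Wₕ = 0.63121862; term = 0.63121862²·(1 − 0.21161726)·309.4/1756 = 0.055346799.
Sum = 0.44736976.
SE = √(0.44736976) = 0.6689.

0.6689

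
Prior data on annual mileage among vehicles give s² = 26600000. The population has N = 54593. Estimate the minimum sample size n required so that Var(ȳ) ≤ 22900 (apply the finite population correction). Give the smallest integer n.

Without fpc, n₀ = s²/D = 26600000/22900 = 1161.5721.
With fpc, (1 − n/N)·s²/n ≤ D requires n ≥ n₀/(1 + n₀/N) = 1161.5721/(1 + 1161.5721/54593) = 1137.3723.
Rounding up, n = 1138.

1138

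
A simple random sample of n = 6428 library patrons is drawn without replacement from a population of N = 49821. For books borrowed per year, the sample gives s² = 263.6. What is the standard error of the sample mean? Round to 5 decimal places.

Under SRS without replacement, Var(ȳ) = (1 − f)·s²/n with f = n/N = 6428/49821 = 0.12902190.
Var(ȳ) = (1 − 0.12902190)·263.6/6428 = 0.87097810·0.04100809 = 0.035717148.
SE(ȳ) = √(0.035717148) = 0.18899.

0.18899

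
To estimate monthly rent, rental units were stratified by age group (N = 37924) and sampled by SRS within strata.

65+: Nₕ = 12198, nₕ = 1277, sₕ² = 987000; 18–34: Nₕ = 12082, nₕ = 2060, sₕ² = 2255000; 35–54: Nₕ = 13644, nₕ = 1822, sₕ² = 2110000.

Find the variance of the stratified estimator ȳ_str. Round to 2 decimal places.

Var(ȳ_str) = Σₕ Wₕ²(1 − fₕ)sₕ²/nₕ with Wₕ = Nₕ/N, N = 37924.
65+: Wₕ = 0.32164329; term = 0.32164329²·(1 − 0.10468929)·987000/1277 = 71.589448.
18–34: Wₕ = 0.31858454; term = 0.31858454²·(1 − 0.17050157)·2255000/2060 = 92.160385.
35–54: Wₕ = 0.35977218; term = 0.35977218²·(1 − 0.13353855)·2110000/1822 = 129.87886.
Sum = 293.62869.

293.63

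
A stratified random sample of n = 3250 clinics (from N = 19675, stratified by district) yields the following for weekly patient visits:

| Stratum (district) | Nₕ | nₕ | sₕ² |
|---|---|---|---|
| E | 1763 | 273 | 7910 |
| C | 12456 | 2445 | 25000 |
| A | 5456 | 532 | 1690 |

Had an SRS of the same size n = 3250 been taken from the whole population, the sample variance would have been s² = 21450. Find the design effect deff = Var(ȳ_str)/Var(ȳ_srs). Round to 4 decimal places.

Var(ȳ_str) = Σ Wₕ²(1−fₕ)sₕ²/nₕ with Wₕ = Nₕ/19675:
  E: (1763/19675)²·(1−273/1763)·7910/273 = 0.19661785
  C: (12456/19675)²·(1−2445/12456)·25000/2445 = 3.2937279
  A: (5456/19675)²·(1−532/5456)·1690/532 = 0.22046416
  → Var(ȳ_str) = 3.7108099.
Var(ȳ_srs) = (1 − 3250/19675)·21450/3250 = 5.509784.
deff = 3.7108099 / 5.509784 = 0.6735.

0.6735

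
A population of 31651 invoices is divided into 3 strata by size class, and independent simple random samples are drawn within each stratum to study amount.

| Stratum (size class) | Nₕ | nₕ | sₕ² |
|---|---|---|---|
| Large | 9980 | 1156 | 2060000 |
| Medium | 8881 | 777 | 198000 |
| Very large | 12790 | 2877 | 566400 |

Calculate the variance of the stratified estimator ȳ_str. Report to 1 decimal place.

Var(ȳ_str) = Σₕ Wₕ²(1 − fₕ)sₕ²/nₕ with Wₕ = Nₕ/N, N = 31651.
Large: Wₕ = 0.31531389; term = 0.31531389²·(1 − 0.11583166)·2060000/1156 = 156.65006.
Medium: Wₕ = 0.28059145; term = 0.28059145²·(1 − 0.08749015)·198000/777 = 18.307566.
Very large: Wₕ = 0.40409466; term = 0.40409466²·(1 − 0.22494136)·566400/2877 = 24.916335.
Sum = 199.87396.

199.9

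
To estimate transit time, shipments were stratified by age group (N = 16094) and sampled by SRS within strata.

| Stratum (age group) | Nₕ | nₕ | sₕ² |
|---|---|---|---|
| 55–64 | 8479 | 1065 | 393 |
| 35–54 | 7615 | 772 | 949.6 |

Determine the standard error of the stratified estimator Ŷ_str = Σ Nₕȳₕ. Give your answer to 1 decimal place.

Var(Ŷ_str) = Σₕ Nₕ²(1 − fₕ)sₕ²/nₕ.
55–64: 8479²·(1 − 1065/8479)·393/1065 = 2.3197445 × 10^7.
35–54: 7615²·(1 − 772/7615)·949.6/772 = 6.4097317 × 10^7.
Sum = 8.7294762 × 10^7.
SE = √(8.7294762 × 10^7) = 9343.2.

9343.2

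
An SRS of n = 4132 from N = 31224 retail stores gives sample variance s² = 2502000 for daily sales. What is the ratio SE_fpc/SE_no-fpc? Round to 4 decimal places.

0.9315

f = n/N = 4132/31224 = 0.13233410.
SE_no-fpc = √(s²/n) = 24.607273; SE_fpc = √((1−f)s²/n) = 22.921327.
Ratio = √(1−f) = 0.93148585.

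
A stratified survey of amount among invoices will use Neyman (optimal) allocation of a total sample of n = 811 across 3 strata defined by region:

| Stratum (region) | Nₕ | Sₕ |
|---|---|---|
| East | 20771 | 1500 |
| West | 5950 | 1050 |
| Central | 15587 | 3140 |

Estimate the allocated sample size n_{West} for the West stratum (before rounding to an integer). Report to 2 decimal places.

58.68

Neyman allocation: nₕ = n·NₕSₕ / Σⱼ NⱼSⱼ.
Σ NⱼSⱼ = 20771·1500 + 5950·1050 + 15587·3140 = 8.634718 × 10^7.
n_{West} = 811·5950·1050 / (8.634718 × 10^7) = 58.68.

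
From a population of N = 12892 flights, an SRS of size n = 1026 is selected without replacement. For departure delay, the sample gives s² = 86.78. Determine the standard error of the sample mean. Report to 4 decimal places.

0.2790

Under SRS without replacement, Var(ȳ) = (1 − f)·s²/n with f = n/N = 1026/12892 = 0.07958424.
Var(ȳ) = (1 − 0.07958424)·86.78/1026 = 0.92041576·0.084580897 = 0.07784959.
SE(ȳ) = √(0.07784959) = 0.2790.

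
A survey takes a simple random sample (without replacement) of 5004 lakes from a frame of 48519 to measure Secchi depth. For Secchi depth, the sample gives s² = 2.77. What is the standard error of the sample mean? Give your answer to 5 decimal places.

Under SRS without replacement, Var(ȳ) = (1 − f)·s²/n with f = n/N = 5004/48519 = 0.10313485.
Var(ȳ) = (1 − 0.10313485)·2.77/5004 = 0.89686515·5.5355715 × 10^-4 = 4.9646612 × 10^-4.
SE(ȳ) = √(4.9646612 × 10^-4) = 0.02228.

0.02228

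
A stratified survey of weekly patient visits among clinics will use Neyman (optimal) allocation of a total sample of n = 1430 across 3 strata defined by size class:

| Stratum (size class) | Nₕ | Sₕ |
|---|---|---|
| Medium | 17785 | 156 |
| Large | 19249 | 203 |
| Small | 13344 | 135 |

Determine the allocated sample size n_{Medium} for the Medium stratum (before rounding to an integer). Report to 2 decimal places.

Neyman allocation: nₕ = n·NₕSₕ / Σⱼ NⱼSⱼ.
Σ NⱼSⱼ = 17785·156 + 19249·203 + 13344·135 = 8.483447 × 10^6.
n_{Medium} = 1430·17785·156 / (8.483447 × 10^6) = 467.67.

467.67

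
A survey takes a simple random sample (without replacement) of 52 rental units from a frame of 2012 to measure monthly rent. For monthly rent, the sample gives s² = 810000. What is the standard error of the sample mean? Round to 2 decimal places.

123.18

Under SRS without replacement, Var(ȳ) = (1 − f)·s²/n with f = n/N = 52/2012 = 0.02584493.
Var(ȳ) = (1 − 0.02584493)·810000/52 = 0.97415507·15576.923 = 15174.339.
SE(ȳ) = √(15174.339) = 123.18.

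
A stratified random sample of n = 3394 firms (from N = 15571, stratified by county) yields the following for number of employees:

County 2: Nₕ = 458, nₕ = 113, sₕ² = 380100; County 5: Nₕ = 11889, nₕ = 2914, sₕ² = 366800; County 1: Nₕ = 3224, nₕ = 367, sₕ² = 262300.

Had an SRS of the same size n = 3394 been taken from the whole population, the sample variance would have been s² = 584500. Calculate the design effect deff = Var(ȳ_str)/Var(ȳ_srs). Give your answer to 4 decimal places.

Var(ȳ_str) = Σ Wₕ²(1−fₕ)sₕ²/nₕ with Wₕ = Nₕ/15571:
  County 2: (458/15571)²·(1−113/458)·380100/113 = 2.1921536
  County 5: (11889/15571)²·(1−2914/11889)·366800/2914 = 55.397039
  County 1: (3224/15571)²·(1−367/3224)·262300/367 = 27.152167
  → Var(ȳ_str) = 84.74136.
Var(ȳ_srs) = (1 − 3394/15571)·584500/3394 = 134.67794.
deff = 84.74136 / 134.67794 = 0.6292.

0.6292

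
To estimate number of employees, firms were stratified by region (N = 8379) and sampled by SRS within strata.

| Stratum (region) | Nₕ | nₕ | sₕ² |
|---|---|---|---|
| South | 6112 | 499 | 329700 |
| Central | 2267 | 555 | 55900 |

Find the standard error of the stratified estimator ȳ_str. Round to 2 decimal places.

18.12

Var(ȳ_str) = Σₕ Wₕ²(1 − fₕ)sₕ²/nₕ with Wₕ = Nₕ/N, N = 8379.
South: Wₕ = 0.72944265; term = 0.72944265²·(1 − 0.08164267)·329700/499 = 322.85864.
Central: Wₕ = 0.27055735; term = 0.27055735²·(1 − 0.24481694)·55900/555 = 5.5678782.
Sum = 328.42652.
SE = √(328.42652) = 18.12.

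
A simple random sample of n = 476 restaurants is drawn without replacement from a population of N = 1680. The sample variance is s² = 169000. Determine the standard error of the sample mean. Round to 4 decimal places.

Under SRS without replacement, Var(ȳ) = (1 − f)·s²/n with f = n/N = 476/1680 = 0.28333333.
Var(ȳ) = (1 − 0.28333333)·169000/476 = 0.71666667·355.04202 = 254.44678.
SE(ȳ) = √(254.44678) = 15.9514.

15.9514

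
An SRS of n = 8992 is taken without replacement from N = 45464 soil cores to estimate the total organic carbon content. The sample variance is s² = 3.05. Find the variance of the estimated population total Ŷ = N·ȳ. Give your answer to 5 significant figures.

Var(Ŷ) = N²·Var(ȳ) = N²·(1 − n/N)·s²/n.
f = 8992/45464 = 0.19778286; Var(ȳ) = 0.80221714·3.05/8992 = 2.7210435 × 10^-4.
Var(Ŷ) = 45464² · (2.7210435 × 10^-4) = 562432.97.

562430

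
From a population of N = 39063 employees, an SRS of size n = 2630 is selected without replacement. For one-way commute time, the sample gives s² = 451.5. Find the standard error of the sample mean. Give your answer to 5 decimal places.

Under SRS without replacement, Var(ȳ) = (1 − f)·s²/n with f = n/N = 2630/39063 = 0.06732714.
Var(ȳ) = (1 − 0.06732714)·451.5/2630 = 0.93267286·0.171673 = 0.16011475.
SE(ȳ) = √(0.16011475) = 0.40014.

0.40014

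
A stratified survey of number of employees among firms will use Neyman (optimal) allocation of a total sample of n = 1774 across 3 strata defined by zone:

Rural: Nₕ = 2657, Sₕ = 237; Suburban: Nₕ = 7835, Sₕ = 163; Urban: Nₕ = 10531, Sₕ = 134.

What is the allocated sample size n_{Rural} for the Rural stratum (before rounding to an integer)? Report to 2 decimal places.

Neyman allocation: nₕ = n·NₕSₕ / Σⱼ NⱼSⱼ.
Σ NⱼSⱼ = 2657·237 + 7835·163 + 10531·134 = 3.317968 × 10^6.
n_{Rural} = 1774·2657·237 / (3.317968 × 10^6) = 336.68.

336.68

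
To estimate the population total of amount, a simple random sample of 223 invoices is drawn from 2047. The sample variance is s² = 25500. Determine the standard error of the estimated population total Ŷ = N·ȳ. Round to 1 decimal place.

Var(Ŷ) = N²·Var(ȳ) = N²·(1 − n/N)·s²/n.
f = 223/2047 = 0.10893991; Var(ȳ) = 0.89106009·25500/223 = 101.89252.
Var(Ŷ) = 2047² · 101.89252 = 4.2695095 × 10^8.
SE(Ŷ) = √(4.2695095 × 10^8) = 20662.8.

20662.8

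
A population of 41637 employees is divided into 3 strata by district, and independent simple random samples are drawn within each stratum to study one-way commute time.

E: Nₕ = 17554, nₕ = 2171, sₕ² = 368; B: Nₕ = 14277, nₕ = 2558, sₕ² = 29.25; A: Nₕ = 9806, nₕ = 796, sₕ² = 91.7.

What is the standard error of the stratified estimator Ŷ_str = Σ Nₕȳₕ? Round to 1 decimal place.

7606.8

Var(Ŷ_str) = Σₕ Nₕ²(1 − fₕ)sₕ²/nₕ.
E: 17554²·(1 − 2171/17554)·368/2171 = 4.5772552 × 10^7.
B: 14277²·(1 − 2558/14277)·29.25/2558 = 1.9131668 × 10^6.
A: 9806²·(1 − 796/9806)·91.7/796 = 1.0178246 × 10^7.
Sum = 5.7863965 × 10^7.
SE = √(5.7863965 × 10^7) = 7606.8.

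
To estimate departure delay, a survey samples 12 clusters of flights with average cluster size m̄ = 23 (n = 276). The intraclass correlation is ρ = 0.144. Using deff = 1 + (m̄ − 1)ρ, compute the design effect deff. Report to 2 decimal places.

4.17

deff = 1 + (23 − 1)·0.144 = 1 + 3.168 = 4.168.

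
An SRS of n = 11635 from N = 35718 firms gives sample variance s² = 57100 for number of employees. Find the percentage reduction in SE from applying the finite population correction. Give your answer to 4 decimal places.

f = n/N = 11635/35718 = 0.32574612.
SE_no-fpc = √(s²/n) = 2.2153118; SE_fpc = √((1−f)s²/n) = 1.8190582.
Ratio = √(1−f) = 0.82112964. Reduction = 100·(1 − 0.82112964) = 17.8870%.

17.8870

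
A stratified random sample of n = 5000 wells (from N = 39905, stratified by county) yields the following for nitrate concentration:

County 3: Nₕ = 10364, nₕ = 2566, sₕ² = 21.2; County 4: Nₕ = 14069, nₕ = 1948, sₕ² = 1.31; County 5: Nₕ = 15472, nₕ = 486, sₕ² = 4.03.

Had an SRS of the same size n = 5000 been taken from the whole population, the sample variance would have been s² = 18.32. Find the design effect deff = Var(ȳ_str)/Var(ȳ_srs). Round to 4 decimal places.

0.5300

Var(ȳ_str) = Σ Wₕ²(1−fₕ)sₕ²/nₕ with Wₕ = Nₕ/39905:
  County 3: (10364/39905)²·(1−2566/10364)·21.2/2566 = 4.1930999 × 10^-4
  County 4: (14069/39905)²·(1−1948/14069)·1.31/1948 = 7.2016066 × 10^-5
  County 5: (15472/39905)²·(1−486/15472)·4.03/486 = 0.0012073865
  → Var(ȳ_str) = 0.0016987126.
Var(ȳ_srs) = (1 − 5000/39905)·18.32/5000 = 0.0032049097.
deff = 0.0016987126 / 0.0032049097 = 0.5300.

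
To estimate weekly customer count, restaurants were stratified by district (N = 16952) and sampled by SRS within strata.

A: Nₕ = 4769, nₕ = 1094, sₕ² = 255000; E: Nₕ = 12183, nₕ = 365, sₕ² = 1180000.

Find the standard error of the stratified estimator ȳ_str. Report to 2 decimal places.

Var(ȳ_str) = Σₕ Wₕ²(1 − fₕ)sₕ²/nₕ with Wₕ = Nₕ/N, N = 16952.
A: Wₕ = 0.28132374; term = 0.28132374²·(1 − 0.22939820)·255000/1094 = 14.215614.
E: Wₕ = 0.71867626; term = 0.71867626²·(1 − 0.02995978)·1180000/365 = 1619.7407.
Sum = 1633.9563.
SE = √(1633.9563) = 40.42.

40.42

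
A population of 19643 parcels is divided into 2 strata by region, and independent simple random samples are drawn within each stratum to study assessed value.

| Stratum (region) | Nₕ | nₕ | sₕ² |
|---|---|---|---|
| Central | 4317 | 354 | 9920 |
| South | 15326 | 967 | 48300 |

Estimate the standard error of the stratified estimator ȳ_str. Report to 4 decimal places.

5.4525

Var(ȳ_str) = Σₕ Wₕ²(1 − fₕ)sₕ²/nₕ with Wₕ = Nₕ/N, N = 19643.
Central: Wₕ = 0.21977295; term = 0.21977295²·(1 − 0.08200139)·9920/354 = 1.2425072.
South: Wₕ = 0.78022705; term = 0.78022705²·(1 − 0.06309539)·48300/967 = 28.487743.
Sum = 29.73025.
SE = √(29.73025) = 5.4525.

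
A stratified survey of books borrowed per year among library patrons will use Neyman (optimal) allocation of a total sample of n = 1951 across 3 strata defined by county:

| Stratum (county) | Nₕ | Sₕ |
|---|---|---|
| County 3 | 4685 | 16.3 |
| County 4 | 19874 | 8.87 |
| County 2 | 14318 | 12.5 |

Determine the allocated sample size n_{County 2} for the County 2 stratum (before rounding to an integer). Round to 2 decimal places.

Neyman allocation: nₕ = n·NₕSₕ / Σⱼ NⱼSⱼ.
Σ NⱼSⱼ = 4685·16.3 + 19874·8.87 + 14318·12.5 = 431622.88.
n_{County 2} = 1951·14318·12.5 / 431622.88 = 808.99.

808.99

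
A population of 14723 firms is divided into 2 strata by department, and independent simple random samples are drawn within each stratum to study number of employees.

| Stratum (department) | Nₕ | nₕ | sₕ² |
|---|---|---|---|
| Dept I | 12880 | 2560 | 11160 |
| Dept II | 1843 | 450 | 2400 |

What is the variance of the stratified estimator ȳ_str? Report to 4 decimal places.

2.7363

Var(ȳ_str) = Σₕ Wₕ²(1 − fₕ)sₕ²/nₕ with Wₕ = Nₕ/N, N = 14723.
Dept I: Wₕ = 0.87482171; term = 0.87482171²·(1 − 0.19875776)·11160/2560 = 2.6731736.
Dept II: Wₕ = 0.12517829; term = 0.12517829²·(1 − 0.24416712)·2400/450 = 0.063165881.
Sum = 2.7363395.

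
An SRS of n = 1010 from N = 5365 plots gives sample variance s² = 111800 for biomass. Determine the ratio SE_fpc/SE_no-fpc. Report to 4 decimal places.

0.9010

f = n/N = 1010/5365 = 0.18825722.
SE_no-fpc = √(s²/n) = 10.521077; SE_fpc = √((1−f)s²/n) = 9.4791508.
Ratio = √(1−f) = 0.90096769.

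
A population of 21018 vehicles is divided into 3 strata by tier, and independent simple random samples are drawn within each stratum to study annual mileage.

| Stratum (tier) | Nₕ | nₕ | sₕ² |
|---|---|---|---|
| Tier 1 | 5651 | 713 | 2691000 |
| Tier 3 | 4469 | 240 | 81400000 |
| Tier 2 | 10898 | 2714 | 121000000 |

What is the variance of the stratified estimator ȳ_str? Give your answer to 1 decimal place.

Var(ȳ_str) = Σₕ Wₕ²(1 − fₕ)sₕ²/nₕ with Wₕ = Nₕ/N, N = 21018.
Tier 1: Wₕ = 0.26886478; term = 0.26886478²·(1 − 0.12617236)·2691000/713 = 238.40633.
Tier 3: Wₕ = 0.21262727; term = 0.21262727²·(1 − 0.05370329)·81400000/240 = 14510.368.
Tier 2: Wₕ = 0.51850795; term = 0.51850795²·(1 − 0.24903652)·121000000/2714 = 9001.2987.
Sum = 23750.073.

23750.1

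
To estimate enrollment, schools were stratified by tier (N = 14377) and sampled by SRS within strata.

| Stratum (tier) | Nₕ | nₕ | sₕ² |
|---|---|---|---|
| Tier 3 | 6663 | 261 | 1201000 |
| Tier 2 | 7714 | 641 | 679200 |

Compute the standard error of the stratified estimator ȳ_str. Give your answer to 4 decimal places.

35.0617

Var(ȳ_str) = Σₕ Wₕ²(1 − fₕ)sₕ²/nₕ with Wₕ = Nₕ/N, N = 14377.
Tier 3: Wₕ = 0.46344856; term = 0.46344856²·(1 − 0.03917154)·1201000/261 = 949.62347.
Tier 2: Wₕ = 0.53655144; term = 0.53655144²·(1 − 0.08309567)·679200/641 = 279.69609.
Sum = 1229.3196.
SE = √(1229.3196) = 35.0617.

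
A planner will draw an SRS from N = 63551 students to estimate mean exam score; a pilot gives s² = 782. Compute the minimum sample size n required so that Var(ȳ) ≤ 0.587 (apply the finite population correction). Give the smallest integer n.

Without fpc, n₀ = s²/D = 782/0.587 = 1332.1976.
With fpc, (1 − n/N)·s²/n ≤ D requires n ≥ n₀/(1 + n₀/N) = 1332.1976/(1 + 1332.1976/63551) = 1304.8446.
Rounding up, n = 1305.

1305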